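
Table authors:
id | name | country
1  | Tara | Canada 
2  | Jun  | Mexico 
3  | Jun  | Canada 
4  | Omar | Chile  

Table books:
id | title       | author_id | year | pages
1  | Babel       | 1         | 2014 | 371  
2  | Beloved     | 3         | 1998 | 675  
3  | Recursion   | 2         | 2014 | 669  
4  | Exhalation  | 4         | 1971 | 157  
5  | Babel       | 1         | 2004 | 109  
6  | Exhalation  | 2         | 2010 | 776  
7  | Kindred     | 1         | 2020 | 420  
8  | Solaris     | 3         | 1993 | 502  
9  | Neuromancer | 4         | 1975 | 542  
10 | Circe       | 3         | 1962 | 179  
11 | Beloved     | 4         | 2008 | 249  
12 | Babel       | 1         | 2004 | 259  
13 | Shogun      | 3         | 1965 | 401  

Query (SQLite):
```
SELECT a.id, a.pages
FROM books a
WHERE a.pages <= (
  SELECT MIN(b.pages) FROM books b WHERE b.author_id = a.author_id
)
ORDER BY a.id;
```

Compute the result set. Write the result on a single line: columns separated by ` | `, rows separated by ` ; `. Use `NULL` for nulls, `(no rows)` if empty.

3 | 669 ; 4 | 157 ; 5 | 109 ; 10 | 179

For each books row a, compute MIN(pages) over rows sharing a.author_id.
Keep row a if a.pages <= that per-group MIN.
  author_id=1: MIN(pages) = 109
  author_id=2: MIN(pages) = 669
  author_id=3: MIN(pages) = 179
  author_id=4: MIN(pages) = 157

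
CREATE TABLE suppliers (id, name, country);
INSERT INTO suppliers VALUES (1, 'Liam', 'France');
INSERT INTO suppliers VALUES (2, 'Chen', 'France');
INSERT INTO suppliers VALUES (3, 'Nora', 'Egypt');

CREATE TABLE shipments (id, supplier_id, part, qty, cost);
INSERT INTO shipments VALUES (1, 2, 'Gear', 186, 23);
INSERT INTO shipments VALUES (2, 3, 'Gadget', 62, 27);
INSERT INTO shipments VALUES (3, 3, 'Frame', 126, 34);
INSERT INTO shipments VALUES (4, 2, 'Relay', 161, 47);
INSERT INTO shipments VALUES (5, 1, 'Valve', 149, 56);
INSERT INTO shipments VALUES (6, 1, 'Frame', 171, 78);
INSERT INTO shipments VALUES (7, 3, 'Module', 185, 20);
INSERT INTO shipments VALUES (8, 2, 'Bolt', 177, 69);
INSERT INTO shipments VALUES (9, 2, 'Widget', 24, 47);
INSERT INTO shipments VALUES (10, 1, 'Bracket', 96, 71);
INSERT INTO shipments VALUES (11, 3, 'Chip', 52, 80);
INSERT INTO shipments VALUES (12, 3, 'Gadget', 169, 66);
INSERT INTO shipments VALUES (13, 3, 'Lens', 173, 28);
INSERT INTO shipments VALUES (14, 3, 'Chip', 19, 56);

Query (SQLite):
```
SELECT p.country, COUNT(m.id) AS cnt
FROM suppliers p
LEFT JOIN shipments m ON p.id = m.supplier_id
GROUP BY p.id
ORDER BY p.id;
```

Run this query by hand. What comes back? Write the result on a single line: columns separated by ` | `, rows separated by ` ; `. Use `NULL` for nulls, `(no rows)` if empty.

France | 3 ; France | 4 ; Egypt | 7

LEFT JOIN keeps every suppliers row; unmatched ones get NULL for shipments columns.
Group by suppliers.id and compute COUNT(m.id). COUNT(col) of an all-NULL group is 0.
  1: ids {5, 6, 10} → COUNT(m.id)=3
  2: ids {1, 4, 8, 9} → COUNT(m.id)=4
  3: ids {2, 3, 7, 11, 12, 13, 14} → COUNT(m.id)=7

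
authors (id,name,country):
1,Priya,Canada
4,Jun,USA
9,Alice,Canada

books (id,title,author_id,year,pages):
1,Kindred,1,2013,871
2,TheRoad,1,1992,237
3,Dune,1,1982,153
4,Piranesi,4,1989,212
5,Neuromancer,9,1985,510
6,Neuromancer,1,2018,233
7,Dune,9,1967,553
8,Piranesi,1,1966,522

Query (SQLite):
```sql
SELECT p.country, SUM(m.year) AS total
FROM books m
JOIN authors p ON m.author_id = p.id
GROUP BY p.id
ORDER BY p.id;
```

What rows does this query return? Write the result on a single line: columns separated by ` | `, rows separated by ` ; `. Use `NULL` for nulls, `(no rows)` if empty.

Join each books row to its authors via author_id.
Group joined rows by authors.id; compute SUM(m.year) per group.
  1: ids {1, 2, 3, 6, 8} → SUM(m.year)=9971
  4: ids {4} → SUM(m.year)=1989
  9: ids {5, 7} → SUM(m.year)=3952

Canada | 9971 ; USA | 1989 ; Canada | 3952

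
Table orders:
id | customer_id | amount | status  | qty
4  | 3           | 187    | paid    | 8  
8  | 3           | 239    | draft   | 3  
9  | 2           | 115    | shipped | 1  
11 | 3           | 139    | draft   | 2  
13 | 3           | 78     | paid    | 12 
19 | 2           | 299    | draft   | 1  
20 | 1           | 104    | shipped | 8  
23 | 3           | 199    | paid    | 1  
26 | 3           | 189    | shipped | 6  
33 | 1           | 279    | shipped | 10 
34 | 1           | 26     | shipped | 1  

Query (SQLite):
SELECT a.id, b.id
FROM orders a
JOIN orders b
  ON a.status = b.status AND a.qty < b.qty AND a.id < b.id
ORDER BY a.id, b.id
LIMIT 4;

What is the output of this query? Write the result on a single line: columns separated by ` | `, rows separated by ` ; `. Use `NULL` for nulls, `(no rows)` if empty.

4 | 13 ; 9 | 20 ; 9 | 26 ; 9 | 33

Pairs (a,b) with same status, a.qty < b.qty, a.id < b.id.
status groups: draft:{8,11,19} paid:{4,13,23} shipped:{9,20,26,33,34}
Ordered by (a.id, b.id); first 4.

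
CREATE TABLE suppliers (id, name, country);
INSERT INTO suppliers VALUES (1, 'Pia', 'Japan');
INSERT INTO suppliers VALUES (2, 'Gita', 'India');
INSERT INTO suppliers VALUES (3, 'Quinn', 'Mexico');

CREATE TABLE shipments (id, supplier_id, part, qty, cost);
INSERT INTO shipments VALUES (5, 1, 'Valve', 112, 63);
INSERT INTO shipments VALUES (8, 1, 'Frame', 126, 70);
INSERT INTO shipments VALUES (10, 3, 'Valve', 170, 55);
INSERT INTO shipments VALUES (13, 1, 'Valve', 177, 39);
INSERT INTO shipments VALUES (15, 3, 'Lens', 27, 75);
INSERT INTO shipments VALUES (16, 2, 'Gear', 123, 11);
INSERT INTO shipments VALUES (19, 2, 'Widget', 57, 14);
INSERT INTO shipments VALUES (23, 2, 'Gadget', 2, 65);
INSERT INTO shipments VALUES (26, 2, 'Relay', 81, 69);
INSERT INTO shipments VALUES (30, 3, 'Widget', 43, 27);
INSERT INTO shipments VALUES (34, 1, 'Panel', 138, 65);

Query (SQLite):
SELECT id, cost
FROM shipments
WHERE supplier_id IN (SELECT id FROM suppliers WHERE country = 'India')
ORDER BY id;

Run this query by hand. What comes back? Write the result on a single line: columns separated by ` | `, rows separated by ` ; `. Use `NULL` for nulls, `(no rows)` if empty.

16 | 11 ; 19 | 14 ; 23 | 65 ; 26 | 69

Inner query: suppliers.id where country = 'India'.
Outer: keep shipments rows whose supplier_id is in that set.
Inner query → {2}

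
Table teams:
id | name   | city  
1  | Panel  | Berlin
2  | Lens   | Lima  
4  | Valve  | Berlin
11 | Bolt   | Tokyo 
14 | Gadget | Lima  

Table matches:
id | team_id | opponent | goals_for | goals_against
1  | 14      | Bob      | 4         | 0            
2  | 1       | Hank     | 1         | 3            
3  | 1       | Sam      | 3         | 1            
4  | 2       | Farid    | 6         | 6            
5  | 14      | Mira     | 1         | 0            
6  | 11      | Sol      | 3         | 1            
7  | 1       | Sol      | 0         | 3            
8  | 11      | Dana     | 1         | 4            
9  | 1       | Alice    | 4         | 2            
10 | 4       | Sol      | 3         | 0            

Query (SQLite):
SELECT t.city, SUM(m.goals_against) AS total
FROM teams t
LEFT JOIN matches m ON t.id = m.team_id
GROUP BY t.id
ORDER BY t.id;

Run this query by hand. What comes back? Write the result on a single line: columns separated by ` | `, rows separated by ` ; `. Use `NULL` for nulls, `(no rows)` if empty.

Berlin | 9 ; Lima | 6 ; Berlin | 0 ; Tokyo | 5 ; Lima | 0

LEFT JOIN keeps every teams row; unmatched ones get NULL for matches columns.
Group by teams.id and compute SUM(m.goals_against). SUM over an all-NULL group is NULL.
  1: ids {2, 3, 7, 9} → SUM(m.goals_against)=9
  2: ids {4} → SUM(m.goals_against)=6
  4: ids {10} → SUM(m.goals_against)=0
  11: ids {6, 8} → SUM(m.goals_against)=5
  14: ids {1, 5} → SUM(m.goals_against)=0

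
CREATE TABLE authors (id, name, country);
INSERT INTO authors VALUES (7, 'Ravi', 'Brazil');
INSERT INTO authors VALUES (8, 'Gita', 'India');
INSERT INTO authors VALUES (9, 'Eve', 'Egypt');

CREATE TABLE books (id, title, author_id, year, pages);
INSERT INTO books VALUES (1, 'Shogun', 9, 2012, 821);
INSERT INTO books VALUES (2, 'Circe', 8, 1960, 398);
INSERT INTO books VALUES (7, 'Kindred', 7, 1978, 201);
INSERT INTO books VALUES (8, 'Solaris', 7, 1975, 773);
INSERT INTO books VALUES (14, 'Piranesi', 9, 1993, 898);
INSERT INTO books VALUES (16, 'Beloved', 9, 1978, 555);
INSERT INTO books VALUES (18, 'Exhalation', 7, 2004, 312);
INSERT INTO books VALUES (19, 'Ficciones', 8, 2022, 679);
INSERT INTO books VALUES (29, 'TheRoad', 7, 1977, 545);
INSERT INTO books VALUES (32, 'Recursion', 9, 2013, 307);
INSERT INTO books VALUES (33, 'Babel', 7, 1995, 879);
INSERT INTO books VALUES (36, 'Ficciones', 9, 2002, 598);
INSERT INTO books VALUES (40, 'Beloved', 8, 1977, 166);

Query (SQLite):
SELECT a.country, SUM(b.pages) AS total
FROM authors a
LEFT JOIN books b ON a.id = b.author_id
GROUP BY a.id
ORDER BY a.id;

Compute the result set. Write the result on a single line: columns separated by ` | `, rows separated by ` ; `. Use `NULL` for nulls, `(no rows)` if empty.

LEFT JOIN keeps every authors row; unmatched ones get NULL for books columns.
Group by authors.id and compute SUM(b.pages). SUM over an all-NULL group is NULL.
  7: ids {7, 8, 18, 29, 33} → SUM(b.pages)=2710
  8: ids {2, 19, 40} → SUM(b.pages)=1243
  9: ids {1, 14, 16, 32, 36} → SUM(b.pages)=3179

Brazil | 2710 ; India | 1243 ; Egypt | 3179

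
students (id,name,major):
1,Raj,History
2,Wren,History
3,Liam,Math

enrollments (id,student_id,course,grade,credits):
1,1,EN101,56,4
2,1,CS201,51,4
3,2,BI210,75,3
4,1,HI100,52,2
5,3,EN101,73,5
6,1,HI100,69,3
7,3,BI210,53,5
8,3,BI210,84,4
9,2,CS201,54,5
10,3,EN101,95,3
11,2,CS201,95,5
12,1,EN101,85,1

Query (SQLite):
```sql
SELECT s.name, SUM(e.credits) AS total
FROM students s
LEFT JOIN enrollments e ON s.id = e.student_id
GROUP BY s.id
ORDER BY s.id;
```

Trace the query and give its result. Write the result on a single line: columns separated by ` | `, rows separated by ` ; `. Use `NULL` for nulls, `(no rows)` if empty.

Raj | 14 ; Wren | 13 ; Liam | 17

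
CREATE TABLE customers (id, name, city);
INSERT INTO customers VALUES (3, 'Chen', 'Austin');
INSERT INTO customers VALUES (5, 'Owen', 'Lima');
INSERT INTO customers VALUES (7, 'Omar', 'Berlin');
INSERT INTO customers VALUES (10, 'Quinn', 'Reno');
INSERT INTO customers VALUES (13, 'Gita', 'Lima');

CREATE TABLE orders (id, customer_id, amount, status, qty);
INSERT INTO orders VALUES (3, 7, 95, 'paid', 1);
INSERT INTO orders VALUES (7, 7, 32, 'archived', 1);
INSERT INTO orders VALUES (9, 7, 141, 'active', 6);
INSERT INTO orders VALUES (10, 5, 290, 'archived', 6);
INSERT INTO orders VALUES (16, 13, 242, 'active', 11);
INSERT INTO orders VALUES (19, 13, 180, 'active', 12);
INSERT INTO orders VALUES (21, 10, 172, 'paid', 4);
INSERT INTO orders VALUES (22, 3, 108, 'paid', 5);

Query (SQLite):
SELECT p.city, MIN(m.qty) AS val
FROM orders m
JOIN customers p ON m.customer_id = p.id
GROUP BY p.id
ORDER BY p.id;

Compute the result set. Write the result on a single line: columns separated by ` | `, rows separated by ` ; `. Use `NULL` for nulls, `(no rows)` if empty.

Join each orders row to its customers via customer_id.
Group joined rows by customers.id; compute MIN(m.qty) per group.
  3: ids {22} → MIN(m.qty)=5
  5: ids {10} → MIN(m.qty)=6
  7: ids {3, 7, 9} → MIN(m.qty)=1
  10: ids {21} → MIN(m.qty)=4
  13: ids {16, 19} → MIN(m.qty)=11

Austin | 5 ; Lima | 6 ; Berlin | 1 ; Reno | 4 ; Lima | 11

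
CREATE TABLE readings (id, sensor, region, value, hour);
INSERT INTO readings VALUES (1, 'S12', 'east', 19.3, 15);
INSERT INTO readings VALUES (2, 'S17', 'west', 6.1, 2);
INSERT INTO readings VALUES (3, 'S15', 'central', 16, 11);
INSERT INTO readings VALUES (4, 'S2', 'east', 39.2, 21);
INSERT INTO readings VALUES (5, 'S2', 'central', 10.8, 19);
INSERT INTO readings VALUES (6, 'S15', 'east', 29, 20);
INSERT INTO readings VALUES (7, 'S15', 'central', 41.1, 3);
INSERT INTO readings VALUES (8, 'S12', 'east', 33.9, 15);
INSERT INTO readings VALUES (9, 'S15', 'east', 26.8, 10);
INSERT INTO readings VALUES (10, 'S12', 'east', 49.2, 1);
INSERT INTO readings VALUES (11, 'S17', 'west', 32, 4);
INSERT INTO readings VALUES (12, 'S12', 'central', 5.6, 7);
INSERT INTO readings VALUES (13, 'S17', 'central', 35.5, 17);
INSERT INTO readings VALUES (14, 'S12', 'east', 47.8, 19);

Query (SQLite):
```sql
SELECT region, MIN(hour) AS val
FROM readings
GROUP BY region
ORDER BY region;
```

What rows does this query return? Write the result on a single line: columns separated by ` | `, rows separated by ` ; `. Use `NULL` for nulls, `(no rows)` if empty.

central | 3 ; east | 1 ; west | 2

Partition readings by region; compute MIN(hour) within each group.
  central: ids {3, 5, 7, 12, 13} → MIN(hour)=3
  east: ids {1, 4, 6, 8, 9, 10, 14} → MIN(hour)=1
  west: ids {2, 11} → MIN(hour)=2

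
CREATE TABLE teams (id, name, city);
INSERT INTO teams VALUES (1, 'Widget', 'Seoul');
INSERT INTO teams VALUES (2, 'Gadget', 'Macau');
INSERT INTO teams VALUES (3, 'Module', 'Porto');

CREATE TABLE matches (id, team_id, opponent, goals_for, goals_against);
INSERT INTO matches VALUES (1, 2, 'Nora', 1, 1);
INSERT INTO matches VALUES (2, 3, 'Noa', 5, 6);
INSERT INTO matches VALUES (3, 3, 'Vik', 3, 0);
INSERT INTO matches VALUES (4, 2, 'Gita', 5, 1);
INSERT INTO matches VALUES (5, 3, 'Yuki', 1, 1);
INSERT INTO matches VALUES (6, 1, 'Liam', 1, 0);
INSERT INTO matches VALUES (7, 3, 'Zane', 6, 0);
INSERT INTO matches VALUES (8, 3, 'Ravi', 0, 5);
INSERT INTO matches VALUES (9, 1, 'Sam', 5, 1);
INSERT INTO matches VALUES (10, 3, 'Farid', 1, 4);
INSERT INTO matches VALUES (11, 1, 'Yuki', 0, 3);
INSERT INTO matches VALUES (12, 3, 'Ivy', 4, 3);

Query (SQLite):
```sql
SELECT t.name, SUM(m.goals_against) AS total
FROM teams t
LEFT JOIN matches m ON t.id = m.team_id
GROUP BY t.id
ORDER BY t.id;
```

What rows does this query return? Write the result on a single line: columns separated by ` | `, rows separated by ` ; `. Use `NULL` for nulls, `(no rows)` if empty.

Widget | 4 ; Gadget | 2 ; Module | 19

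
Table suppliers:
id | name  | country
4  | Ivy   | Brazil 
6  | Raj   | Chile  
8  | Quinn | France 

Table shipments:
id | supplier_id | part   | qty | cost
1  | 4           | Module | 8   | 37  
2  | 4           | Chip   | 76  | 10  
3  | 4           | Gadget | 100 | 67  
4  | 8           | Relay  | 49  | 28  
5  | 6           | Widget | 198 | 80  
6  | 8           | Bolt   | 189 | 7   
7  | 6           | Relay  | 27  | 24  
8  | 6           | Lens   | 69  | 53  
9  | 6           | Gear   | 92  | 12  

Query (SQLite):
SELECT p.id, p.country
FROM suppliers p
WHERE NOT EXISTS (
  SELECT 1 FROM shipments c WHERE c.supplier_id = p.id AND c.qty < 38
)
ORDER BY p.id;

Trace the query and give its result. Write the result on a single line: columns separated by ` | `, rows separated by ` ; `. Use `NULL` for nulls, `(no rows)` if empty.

8 | France

For each suppliers row, check whether any shipments with matching supplier_id has qty < 38.
Keep rows where that is false.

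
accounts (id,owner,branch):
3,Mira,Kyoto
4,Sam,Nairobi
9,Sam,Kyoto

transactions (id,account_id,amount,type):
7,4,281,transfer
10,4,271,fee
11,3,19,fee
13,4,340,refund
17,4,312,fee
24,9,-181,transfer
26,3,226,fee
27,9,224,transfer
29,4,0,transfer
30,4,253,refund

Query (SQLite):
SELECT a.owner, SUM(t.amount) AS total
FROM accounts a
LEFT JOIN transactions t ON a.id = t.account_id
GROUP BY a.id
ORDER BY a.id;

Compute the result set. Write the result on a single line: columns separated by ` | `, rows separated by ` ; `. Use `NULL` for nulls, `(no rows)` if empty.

Mira | 245 ; Sam | 1457 ; Sam | 43

LEFT JOIN keeps every accounts row; unmatched ones get NULL for transactions columns.
Group by accounts.id and compute SUM(t.amount). SUM over an all-NULL group is NULL.
  3: ids {11, 26} → SUM(t.amount)=245
  4: ids {7, 10, 13, 17, 29, 30} → SUM(t.amount)=1457
  9: ids {24, 27} → SUM(t.amount)=43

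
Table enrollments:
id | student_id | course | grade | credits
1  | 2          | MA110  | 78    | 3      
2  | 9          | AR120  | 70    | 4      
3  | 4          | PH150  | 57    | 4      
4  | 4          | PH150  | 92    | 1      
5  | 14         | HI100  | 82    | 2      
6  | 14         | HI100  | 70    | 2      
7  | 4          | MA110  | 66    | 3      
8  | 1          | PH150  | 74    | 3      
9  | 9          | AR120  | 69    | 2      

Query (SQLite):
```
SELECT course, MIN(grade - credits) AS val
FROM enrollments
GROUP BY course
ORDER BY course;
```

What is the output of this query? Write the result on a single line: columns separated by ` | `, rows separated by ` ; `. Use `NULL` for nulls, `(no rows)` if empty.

AR120 | 66 ; HI100 | 68 ; MA110 | 63 ; PH150 | 53

For each row compute grade - credits.
Group by course; take MIN of the expression per group.
  AR120: ids {2, 9} → MIN(grade - credits)=66
  HI100: ids {5, 6} → MIN(grade - credits)=68
  MA110: ids {1, 7} → MIN(grade - credits)=63
  PH150: ids {3, 4, 8} → MIN(grade - credits)=53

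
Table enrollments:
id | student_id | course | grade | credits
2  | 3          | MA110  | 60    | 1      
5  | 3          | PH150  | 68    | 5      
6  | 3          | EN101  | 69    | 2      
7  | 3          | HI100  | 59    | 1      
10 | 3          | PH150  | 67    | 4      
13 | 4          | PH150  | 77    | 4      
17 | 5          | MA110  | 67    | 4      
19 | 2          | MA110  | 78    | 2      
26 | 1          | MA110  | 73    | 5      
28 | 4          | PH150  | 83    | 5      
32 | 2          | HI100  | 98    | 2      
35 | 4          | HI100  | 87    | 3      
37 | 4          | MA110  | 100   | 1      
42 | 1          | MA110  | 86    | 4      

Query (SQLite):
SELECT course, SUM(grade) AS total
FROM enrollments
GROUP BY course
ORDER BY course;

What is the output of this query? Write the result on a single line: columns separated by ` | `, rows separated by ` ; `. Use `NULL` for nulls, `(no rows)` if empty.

EN101 | 69 ; HI100 | 244 ; MA110 | 464 ; PH150 | 295

Partition enrollments by course; compute SUM(grade) within each group.
  EN101: ids {6} → SUM(grade)=69
  HI100: ids {7, 32, 35} → SUM(grade)=244
  MA110: ids {2, 17, 19, 26, 37, 42} → SUM(grade)=464
  PH150: ids {5, 10, 13, 28} → SUM(grade)=295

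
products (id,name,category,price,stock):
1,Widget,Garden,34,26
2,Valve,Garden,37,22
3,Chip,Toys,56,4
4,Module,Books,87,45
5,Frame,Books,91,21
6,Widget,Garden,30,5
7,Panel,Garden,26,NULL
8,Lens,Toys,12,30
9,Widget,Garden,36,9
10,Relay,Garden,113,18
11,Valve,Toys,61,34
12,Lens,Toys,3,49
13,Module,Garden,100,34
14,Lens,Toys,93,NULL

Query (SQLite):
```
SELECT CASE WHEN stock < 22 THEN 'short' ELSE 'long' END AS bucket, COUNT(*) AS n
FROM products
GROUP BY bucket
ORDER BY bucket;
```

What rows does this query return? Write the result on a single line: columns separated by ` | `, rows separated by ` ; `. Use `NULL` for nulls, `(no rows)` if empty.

long | 9 ; short | 5

Bucket rows by stock < 22 → 'short' else 'long'; count each bucket.
NULL < 22 is unknown, so NULL stock falls into ELSE → 'long'.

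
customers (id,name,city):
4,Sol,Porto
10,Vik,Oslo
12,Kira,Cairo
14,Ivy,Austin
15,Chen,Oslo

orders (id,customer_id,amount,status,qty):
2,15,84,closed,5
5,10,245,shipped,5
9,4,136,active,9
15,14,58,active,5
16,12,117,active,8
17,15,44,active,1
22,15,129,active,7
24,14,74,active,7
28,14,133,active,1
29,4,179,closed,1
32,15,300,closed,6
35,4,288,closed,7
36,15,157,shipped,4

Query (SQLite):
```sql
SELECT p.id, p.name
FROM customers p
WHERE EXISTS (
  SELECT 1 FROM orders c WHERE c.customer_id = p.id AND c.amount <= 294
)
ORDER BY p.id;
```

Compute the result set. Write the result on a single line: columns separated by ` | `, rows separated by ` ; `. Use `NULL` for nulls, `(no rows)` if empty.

For each customers row, check whether any orders with matching customer_id has amount <= 294.
Keep rows where that is true.

4 | Sol ; 10 | Vik ; 12 | Kira ; 14 | Ivy ; 15 | Chen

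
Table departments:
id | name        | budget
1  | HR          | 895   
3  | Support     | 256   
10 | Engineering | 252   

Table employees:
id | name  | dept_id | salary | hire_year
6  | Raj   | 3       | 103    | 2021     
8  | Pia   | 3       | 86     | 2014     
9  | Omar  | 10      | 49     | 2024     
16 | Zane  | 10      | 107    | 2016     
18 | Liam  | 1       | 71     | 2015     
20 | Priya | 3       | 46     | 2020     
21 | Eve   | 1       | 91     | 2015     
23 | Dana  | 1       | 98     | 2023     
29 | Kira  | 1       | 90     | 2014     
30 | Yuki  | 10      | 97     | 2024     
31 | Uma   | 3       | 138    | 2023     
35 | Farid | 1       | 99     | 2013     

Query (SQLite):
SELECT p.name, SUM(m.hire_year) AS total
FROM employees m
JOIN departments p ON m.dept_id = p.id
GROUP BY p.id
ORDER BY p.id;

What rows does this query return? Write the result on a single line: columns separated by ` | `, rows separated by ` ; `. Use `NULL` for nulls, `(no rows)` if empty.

HR | 10080 ; Support | 8078 ; Engineering | 6064

Join each employees row to its departments via dept_id.
Group joined rows by departments.id; compute SUM(m.hire_year) per group.
  1: ids {18, 21, 23, 29, 35} → SUM(m.hire_year)=10080
  3: ids {6, 8, 20, 31} → SUM(m.hire_year)=8078
  10: ids {9, 16, 30} → SUM(m.hire_year)=6064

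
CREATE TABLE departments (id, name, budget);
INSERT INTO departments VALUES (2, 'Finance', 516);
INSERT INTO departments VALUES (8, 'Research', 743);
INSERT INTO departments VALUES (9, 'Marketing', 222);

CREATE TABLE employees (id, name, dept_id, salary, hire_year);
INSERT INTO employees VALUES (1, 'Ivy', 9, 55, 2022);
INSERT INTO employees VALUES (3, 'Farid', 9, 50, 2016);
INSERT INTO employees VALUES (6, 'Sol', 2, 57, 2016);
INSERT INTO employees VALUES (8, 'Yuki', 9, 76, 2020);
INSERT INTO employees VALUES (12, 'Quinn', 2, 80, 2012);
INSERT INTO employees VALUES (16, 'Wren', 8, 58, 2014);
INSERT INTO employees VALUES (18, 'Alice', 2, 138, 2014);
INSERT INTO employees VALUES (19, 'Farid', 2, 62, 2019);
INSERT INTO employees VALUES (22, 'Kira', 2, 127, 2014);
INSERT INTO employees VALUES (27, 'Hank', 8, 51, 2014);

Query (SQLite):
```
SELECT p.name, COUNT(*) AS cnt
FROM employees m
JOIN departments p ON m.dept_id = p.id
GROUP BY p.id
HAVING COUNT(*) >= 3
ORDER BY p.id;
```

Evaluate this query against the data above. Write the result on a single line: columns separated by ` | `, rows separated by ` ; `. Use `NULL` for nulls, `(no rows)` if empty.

Join each employees row to its departments via dept_id.
Group joined rows by departments.id; compute COUNT(*) per group.
HAVING: keep groups with count ≥ 3.
  2: ids {6, 12, 18, 19, 22} → COUNT(*)=5
  8: ids {16, 27} → COUNT(*)=2
  9: ids {1, 3, 8} → COUNT(*)=3

Finance | 5 ; Marketing | 3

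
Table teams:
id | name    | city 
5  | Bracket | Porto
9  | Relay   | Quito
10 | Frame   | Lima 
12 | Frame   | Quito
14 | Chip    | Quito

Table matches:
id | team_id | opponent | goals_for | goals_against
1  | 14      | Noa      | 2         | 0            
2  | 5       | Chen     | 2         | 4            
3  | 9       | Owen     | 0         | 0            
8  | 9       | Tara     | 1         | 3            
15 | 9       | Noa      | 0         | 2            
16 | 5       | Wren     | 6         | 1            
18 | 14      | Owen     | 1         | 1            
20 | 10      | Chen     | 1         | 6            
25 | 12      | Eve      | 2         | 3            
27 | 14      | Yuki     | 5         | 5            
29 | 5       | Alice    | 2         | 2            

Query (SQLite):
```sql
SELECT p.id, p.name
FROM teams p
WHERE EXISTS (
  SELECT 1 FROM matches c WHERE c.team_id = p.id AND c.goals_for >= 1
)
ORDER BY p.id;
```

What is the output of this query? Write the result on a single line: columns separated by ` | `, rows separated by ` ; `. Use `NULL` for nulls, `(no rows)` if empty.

5 | Bracket ; 9 | Relay ; 10 | Frame ; 12 | Frame ; 14 | Chip

For each teams row, check whether any matches with matching team_id has goals_for >= 1.
Keep rows where that is true.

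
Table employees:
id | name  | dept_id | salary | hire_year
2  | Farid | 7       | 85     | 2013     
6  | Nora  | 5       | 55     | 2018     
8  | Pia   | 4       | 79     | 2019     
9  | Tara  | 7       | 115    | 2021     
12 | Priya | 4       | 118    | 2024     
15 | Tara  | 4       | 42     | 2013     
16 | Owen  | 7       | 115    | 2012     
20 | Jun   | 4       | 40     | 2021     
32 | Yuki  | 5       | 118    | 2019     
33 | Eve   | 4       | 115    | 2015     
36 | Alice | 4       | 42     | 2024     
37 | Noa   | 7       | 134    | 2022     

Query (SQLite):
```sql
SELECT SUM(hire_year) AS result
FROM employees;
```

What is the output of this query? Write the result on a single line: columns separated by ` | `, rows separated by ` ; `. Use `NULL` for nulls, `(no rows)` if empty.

All hire_year values: [2013, 2018, 2019, 2021, 2024, 2013, 2012, 2021, 2019, 2015, 2024, 2022].
SUM of non-NULL values = 24221.

24221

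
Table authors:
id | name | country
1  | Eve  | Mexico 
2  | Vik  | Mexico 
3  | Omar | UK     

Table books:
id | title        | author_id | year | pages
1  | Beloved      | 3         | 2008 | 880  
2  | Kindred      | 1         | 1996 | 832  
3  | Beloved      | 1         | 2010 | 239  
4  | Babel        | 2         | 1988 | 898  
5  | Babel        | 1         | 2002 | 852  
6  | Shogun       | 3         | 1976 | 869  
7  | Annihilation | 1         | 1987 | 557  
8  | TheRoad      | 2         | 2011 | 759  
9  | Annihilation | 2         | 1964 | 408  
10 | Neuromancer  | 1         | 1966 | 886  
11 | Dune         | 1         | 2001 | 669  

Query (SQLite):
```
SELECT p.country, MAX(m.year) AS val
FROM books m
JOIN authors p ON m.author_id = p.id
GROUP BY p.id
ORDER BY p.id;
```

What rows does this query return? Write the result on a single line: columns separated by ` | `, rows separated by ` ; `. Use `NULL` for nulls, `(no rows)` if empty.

Mexico | 2010 ; Mexico | 2011 ; UK | 2008

Join each books row to its authors via author_id.
Group joined rows by authors.id; compute MAX(m.year) per group.
  1: ids {2, 3, 5, 7, 10, 11} → MAX(m.year)=2010
  2: ids {4, 8, 9} → MAX(m.year)=2011
  3: ids {1, 6} → MAX(m.year)=2008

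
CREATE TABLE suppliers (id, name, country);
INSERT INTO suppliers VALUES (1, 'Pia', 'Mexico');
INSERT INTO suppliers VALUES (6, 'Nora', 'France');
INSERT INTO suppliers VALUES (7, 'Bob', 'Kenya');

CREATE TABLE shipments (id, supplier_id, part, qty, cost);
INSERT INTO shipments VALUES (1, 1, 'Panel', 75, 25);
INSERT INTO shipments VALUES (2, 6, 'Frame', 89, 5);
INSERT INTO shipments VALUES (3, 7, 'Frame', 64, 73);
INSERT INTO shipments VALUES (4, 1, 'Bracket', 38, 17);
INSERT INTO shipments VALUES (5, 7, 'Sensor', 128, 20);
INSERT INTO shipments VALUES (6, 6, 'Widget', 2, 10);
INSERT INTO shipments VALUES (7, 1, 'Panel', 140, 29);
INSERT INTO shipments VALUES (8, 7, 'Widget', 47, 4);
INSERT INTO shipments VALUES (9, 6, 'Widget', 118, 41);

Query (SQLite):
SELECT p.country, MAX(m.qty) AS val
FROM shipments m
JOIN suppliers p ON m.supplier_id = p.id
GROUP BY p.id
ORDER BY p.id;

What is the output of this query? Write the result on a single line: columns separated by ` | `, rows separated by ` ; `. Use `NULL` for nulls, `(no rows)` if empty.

Mexico | 140 ; France | 118 ; Kenya | 128

Join each shipments row to its suppliers via supplier_id.
Group joined rows by suppliers.id; compute MAX(m.qty) per group.
  1: ids {1, 4, 7} → MAX(m.qty)=140
  6: ids {2, 6, 9} → MAX(m.qty)=118
  7: ids {3, 5, 8} → MAX(m.qty)=128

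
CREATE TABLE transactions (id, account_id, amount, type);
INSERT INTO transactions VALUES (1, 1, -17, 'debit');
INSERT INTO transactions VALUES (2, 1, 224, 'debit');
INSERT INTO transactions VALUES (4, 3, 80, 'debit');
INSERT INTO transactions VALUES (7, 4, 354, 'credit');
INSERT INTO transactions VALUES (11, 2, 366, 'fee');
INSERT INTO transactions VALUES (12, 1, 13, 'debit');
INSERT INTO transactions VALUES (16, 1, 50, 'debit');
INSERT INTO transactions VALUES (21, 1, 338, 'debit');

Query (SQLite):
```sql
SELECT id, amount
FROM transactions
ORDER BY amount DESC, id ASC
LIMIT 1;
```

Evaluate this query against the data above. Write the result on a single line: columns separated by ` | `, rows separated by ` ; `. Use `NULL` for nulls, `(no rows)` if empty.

11 | 366

Sort by amount desc, tiebreak id asc: (366, id=11), (354, id=7), (338, id=21), (224, id=2) …. Take first 1.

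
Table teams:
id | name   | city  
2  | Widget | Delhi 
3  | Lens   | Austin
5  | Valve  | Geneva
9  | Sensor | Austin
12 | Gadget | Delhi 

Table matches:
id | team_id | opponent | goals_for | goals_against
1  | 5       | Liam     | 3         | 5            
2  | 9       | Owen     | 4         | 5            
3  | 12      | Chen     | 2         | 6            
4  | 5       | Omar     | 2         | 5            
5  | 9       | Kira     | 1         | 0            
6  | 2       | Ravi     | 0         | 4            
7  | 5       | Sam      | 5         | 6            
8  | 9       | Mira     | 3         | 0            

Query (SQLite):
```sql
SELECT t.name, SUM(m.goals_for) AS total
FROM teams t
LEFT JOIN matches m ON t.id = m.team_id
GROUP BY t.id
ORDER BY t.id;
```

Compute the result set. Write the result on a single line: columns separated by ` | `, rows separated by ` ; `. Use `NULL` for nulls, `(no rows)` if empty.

Widget | 0 ; Lens | NULL ; Valve | 10 ; Sensor | 8 ; Gadget | 2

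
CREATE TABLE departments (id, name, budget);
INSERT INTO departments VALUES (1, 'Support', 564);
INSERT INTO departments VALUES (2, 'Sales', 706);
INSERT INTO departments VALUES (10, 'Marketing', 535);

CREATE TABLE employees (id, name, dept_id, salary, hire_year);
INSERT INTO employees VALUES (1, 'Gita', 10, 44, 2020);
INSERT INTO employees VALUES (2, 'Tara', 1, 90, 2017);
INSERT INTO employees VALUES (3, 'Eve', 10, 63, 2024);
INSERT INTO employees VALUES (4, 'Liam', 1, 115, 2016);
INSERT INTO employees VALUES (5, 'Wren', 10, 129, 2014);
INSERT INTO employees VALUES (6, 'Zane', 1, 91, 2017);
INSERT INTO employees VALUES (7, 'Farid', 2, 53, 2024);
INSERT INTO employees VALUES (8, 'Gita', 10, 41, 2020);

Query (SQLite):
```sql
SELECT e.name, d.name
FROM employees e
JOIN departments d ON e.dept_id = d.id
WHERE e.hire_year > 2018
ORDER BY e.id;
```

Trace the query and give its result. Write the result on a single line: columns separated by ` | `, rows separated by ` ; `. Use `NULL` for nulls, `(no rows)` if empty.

Gita | Marketing ; Eve | Marketing ; Farid | Sales ; Gita | Marketing

Each employees row matches the departments row where dept_id = departments.id.
Then keep rows with e.hire_year > 2018.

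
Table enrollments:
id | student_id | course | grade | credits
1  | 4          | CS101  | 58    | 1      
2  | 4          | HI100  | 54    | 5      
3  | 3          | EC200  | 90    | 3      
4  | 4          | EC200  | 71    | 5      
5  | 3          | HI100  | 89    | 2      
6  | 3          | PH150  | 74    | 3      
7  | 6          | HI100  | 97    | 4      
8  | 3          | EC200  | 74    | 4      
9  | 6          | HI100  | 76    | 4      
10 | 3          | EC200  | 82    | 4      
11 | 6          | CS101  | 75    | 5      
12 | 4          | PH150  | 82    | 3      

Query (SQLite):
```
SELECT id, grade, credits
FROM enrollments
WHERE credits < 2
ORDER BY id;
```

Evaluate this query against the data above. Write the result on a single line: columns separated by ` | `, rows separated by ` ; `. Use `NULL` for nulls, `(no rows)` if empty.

credits < 2: ids {1}

1 | 58 | 1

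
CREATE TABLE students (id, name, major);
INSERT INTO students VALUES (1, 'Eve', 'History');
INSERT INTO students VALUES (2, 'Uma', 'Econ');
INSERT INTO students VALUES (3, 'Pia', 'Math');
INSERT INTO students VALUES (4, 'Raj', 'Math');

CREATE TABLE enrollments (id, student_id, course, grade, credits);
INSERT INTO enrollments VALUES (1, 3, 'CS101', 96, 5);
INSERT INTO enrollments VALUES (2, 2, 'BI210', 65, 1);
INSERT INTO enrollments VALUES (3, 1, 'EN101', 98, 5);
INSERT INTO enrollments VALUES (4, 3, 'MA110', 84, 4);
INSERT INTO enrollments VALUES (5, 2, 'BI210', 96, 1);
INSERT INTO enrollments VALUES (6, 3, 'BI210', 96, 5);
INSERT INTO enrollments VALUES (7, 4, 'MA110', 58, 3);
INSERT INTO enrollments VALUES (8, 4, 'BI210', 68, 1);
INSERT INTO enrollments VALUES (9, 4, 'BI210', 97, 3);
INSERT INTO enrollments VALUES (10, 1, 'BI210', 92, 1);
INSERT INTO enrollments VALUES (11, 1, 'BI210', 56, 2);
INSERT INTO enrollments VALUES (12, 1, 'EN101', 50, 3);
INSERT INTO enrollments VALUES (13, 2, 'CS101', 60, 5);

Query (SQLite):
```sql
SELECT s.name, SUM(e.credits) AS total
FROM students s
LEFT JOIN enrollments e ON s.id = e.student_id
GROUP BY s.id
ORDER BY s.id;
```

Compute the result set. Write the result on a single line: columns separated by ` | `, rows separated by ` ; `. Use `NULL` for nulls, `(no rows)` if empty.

Eve | 11 ; Uma | 7 ; Pia | 14 ; Raj | 7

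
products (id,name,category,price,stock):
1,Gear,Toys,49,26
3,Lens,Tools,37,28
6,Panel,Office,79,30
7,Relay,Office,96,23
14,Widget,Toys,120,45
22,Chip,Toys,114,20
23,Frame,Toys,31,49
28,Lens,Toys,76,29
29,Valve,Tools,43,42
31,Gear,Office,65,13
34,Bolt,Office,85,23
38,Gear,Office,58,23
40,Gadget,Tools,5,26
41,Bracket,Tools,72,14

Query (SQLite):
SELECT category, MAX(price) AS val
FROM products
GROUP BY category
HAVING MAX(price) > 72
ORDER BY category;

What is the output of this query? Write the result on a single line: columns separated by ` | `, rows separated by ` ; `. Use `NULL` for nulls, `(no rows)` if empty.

Office | 96 ; Toys | 120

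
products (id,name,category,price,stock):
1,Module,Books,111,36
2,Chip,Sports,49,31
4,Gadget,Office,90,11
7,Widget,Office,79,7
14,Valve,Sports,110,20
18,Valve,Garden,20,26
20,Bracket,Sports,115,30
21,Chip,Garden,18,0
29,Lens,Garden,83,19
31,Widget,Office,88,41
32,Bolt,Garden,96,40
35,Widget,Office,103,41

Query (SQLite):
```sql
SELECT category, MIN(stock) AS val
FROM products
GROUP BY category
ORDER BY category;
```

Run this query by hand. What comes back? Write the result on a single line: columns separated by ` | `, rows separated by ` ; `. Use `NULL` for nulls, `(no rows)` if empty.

Books | 36 ; Garden | 0 ; Office | 7 ; Sports | 20

Partition products by category; compute MIN(stock) within each group.
  Books: ids {1} → MIN(stock)=36
  Garden: ids {18, 21, 29, 32} → MIN(stock)=0
  Office: ids {4, 7, 31, 35} → MIN(stock)=7
  Sports: ids {2, 14, 20} → MIN(stock)=20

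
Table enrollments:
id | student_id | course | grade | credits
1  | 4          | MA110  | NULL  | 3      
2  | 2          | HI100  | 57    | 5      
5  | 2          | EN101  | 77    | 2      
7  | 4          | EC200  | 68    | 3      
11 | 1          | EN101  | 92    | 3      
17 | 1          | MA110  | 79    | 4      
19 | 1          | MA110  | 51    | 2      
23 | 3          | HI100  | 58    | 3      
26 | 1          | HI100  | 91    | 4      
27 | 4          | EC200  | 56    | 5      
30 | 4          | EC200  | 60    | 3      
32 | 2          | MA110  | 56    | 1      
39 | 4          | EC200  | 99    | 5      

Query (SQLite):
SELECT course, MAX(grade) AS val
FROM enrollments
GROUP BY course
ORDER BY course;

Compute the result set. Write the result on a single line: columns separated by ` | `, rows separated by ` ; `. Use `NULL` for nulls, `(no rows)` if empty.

EC200 | 99 ; EN101 | 92 ; HI100 | 91 ; MA110 | 79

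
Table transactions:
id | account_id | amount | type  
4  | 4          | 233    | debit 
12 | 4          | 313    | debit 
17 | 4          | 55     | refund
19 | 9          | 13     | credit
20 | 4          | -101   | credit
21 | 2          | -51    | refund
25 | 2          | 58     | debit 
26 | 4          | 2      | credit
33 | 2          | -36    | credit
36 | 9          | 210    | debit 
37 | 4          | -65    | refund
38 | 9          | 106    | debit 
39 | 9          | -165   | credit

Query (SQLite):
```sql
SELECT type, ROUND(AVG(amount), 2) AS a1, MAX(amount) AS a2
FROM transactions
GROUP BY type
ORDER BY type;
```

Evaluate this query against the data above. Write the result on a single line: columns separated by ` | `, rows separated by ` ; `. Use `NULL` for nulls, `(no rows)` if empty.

credit | -57.4 | 13 ; debit | 184 | 313 ; refund | -20.33 | 55

Group transactions by type.
Per group compute: ROUND(AVG(amount), 2), MAX(amount).
  credit: ids {19, 20, 26, 33, 39} → ROUND(AVG(amount), 2)=-57.4, MAX(amount)=13
  debit: ids {4, 12, 25, 36, 38} → ROUND(AVG(amount), 2)=184, MAX(amount)=313
  refund: ids {17, 21, 37} → ROUND(AVG(amount), 2)=-20.33, MAX(amount)=55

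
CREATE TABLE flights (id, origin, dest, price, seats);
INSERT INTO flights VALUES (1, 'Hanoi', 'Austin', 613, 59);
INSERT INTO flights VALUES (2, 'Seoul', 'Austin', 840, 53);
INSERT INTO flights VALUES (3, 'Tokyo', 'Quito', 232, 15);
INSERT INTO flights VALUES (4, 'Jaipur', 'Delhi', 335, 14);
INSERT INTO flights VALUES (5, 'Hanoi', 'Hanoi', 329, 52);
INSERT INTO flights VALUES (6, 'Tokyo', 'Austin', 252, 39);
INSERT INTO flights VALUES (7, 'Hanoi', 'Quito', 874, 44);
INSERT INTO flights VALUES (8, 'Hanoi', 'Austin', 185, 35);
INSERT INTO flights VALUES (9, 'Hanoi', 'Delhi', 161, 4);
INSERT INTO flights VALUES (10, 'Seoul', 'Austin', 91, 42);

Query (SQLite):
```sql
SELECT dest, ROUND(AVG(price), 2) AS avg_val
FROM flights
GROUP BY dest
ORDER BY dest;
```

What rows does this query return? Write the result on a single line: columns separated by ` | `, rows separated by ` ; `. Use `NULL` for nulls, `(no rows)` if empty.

Partition flights by dest; compute ROUND(AVG(price), 2) within each group.
  Austin: ids {1, 2, 6, 8, 10} → ROUND(AVG(price), 2)=396.2
  Delhi: ids {4, 9} → ROUND(AVG(price), 2)=248
  Hanoi: ids {5} → ROUND(AVG(price), 2)=329
  Quito: ids {3, 7} → ROUND(AVG(price), 2)=553

Austin | 396.2 ; Delhi | 248 ; Hanoi | 329 ; Quito | 553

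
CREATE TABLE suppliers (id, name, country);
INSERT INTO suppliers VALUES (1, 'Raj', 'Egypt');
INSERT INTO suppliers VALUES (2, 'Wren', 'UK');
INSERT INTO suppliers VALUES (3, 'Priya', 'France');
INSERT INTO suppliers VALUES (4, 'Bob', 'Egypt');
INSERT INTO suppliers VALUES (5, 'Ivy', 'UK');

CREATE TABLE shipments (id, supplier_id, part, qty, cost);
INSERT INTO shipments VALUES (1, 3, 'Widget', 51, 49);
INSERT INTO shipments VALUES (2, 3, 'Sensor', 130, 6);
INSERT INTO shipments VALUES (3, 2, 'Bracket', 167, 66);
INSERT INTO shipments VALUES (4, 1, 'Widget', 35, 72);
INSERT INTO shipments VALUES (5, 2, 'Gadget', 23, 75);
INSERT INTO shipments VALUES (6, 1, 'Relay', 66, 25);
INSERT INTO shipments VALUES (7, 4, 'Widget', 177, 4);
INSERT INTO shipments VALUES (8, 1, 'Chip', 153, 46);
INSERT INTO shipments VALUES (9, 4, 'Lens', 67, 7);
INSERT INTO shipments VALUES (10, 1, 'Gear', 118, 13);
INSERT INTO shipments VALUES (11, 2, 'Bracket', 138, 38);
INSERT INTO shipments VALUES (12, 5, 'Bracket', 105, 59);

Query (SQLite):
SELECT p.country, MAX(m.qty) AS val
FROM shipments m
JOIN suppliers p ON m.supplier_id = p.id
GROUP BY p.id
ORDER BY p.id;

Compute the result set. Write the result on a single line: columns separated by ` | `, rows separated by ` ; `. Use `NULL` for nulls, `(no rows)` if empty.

Join each shipments row to its suppliers via supplier_id.
Group joined rows by suppliers.id; compute MAX(m.qty) per group.
  1: ids {4, 6, 8, 10} → MAX(m.qty)=153
  2: ids {3, 5, 11} → MAX(m.qty)=167
  3: ids {1, 2} → MAX(m.qty)=130
  4: ids {7, 9} → MAX(m.qty)=177
  5: ids {12} → MAX(m.qty)=105

Egypt | 153 ; UK | 167 ; France | 130 ; Egypt | 177 ; UK | 105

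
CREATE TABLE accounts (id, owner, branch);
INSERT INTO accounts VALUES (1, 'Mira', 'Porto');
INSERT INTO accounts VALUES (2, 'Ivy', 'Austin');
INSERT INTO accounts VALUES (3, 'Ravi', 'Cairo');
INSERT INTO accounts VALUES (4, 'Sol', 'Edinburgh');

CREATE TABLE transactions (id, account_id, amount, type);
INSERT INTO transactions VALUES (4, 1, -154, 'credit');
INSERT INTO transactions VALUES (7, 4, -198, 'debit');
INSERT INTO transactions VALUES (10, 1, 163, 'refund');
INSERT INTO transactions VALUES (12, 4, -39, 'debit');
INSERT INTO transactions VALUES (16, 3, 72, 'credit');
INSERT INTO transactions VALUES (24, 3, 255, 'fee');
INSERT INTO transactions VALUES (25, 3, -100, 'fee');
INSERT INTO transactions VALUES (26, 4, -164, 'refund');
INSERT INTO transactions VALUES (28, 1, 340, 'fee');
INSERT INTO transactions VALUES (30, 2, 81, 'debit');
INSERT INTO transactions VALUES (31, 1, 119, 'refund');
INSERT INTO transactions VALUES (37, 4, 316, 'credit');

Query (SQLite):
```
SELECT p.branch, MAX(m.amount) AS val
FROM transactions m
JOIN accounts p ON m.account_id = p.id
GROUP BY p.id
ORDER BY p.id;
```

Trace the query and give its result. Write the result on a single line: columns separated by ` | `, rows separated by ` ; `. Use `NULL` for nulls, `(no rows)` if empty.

Porto | 340 ; Austin | 81 ; Cairo | 255 ; Edinburgh | 316

Join each transactions row to its accounts via account_id.
Group joined rows by accounts.id; compute MAX(m.amount) per group.
  1: ids {4, 10, 28, 31} → MAX(m.amount)=340
  2: ids {30} → MAX(m.amount)=81
  3: ids {16, 24, 25} → MAX(m.amount)=255
  4: ids {7, 12, 26, 37} → MAX(m.amount)=316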